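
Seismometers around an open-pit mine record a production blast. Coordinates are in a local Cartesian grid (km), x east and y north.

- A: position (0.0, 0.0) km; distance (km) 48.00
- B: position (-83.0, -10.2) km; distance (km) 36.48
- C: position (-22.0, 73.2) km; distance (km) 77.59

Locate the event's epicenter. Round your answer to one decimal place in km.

x ≈ -48.0 km, y ≈ 0.1 km

Circle about each station: x² + y² = 48.00²; (x + 83.0)² + (y + 10.2)² = 36.48²; (x + 22.0)² + (y − 73.2)² = 77.59².
Subtracting pairs of circle equations eliminates x²+y² and gives linear equations (the radical axes):
-166.0 x − 20.4 y = 7966.25
-44.0 x + 146.4 y = 2126.03
Solving the 2×2 system: x ≈ -48.0, y ≈ 0.1 km.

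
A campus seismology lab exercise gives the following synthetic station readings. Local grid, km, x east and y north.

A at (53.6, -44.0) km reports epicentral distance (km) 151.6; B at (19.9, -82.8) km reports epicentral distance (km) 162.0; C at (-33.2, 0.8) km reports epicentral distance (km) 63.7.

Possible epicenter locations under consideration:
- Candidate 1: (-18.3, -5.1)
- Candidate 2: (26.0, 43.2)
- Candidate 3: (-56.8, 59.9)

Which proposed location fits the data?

For each candidate, compare |candidate − station| to the reported distance:
Candidate 1: residuals A 69.9, B 75.4, C 47.7 → max 75.4 km
Candidate 2: residuals A 60.1, B 35.9, C 9.1 → max 60.1 km
Candidate 3: residuals A 0.0, B 0.0, C 0.1 → max 0.1 km
Only Candidate 3 has all residuals ≈ 0.

Candidate 3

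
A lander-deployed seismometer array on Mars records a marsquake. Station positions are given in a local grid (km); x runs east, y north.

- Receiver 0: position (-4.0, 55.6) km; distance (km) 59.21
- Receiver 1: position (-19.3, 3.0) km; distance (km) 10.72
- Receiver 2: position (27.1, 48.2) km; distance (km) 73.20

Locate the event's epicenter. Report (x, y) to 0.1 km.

(-30.0, 2.4)

Circle about each station: (x + 4.0)² + (y − 55.6)² = 59.21²; (x + 19.3)² + (y − 3.0)² = 10.72²; (x − 27.1)² + (y − 48.2)² = 73.20².
Subtracting the Receiver 0 equation from the Receiver 1 and Receiver 2 equations removes the quadratic terms:
-30.6 x − 105.2 y = 665.04
62.2 x − 14.8 y = -1902.13
Solving the 2×2 system: x ≈ -30.0, y ≈ 2.4 km.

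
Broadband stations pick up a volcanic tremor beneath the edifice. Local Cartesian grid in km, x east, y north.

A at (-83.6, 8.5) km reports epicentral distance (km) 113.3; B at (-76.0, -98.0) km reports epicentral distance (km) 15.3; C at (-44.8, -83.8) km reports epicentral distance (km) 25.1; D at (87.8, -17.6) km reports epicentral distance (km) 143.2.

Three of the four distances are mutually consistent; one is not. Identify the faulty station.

Solve using three stations at a time. Using A, B, C (subtract circle equations pairwise → linear system) gives (x, y) ≈ (-61.4, -102.6).
Distances from that point to each station vs reported:
  A: calculated 113.3 vs reported 113.3 → residual 0.0 km
  B: calculated 15.3 vs reported 15.3 → residual 0.0 km
  C: calculated 25.1 vs reported 25.1 → residual 0.0 km
  D: calculated 171.7 vs reported 143.2 → residual 28.5 km
A, B, C are mutually consistent (residuals ≈ 0); D is off by 28.5 km.

D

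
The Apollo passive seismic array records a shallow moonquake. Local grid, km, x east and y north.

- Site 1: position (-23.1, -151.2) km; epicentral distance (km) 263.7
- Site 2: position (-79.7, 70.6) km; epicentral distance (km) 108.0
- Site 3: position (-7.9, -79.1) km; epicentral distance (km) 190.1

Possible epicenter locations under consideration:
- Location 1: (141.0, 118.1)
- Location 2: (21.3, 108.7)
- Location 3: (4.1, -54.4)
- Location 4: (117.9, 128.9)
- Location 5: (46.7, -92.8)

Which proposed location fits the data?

Location 2

For each candidate, compare |candidate − station| to the reported distance:
Location 1: residuals Site 1 51.7, Site 2 117.8, Site 3 57.0 → max 117.8 km
Location 2: residuals Site 1 0.0, Site 2 0.1, Site 3 0.0 → max 0.1 km
Location 3: residuals Site 1 163.2, Site 2 42.5, Site 3 162.6 → max 163.2 km
Location 4: residuals Site 1 49.9, Site 2 98.0, Site 3 53.0 → max 98.0 km
Location 5: residuals Site 1 172.7, Site 2 98.6, Site 3 133.8 → max 172.7 km
Only Location 2 has all residuals ≈ 0.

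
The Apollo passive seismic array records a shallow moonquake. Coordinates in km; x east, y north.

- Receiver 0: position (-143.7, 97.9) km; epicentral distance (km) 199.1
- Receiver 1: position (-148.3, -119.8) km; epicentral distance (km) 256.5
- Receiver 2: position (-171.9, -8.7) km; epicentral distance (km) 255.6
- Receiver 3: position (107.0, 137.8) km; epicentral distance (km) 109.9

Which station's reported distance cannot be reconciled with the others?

Solve using three stations at a time. Using Receiver 0, Receiver 1, Receiver 3 (subtract circle equations pairwise → linear system) gives (x, y) ≈ (48.2, 45.0).
Distances from that point to each station vs reported:
  Receiver 0: calculated 199.1 vs reported 199.1 → residual 0.0 km
  Receiver 1: calculated 256.5 vs reported 256.5 → residual 0.0 km
  Receiver 2: calculated 226.6 vs reported 255.6 → residual 29.0 km
  Receiver 3: calculated 109.8 vs reported 109.9 → residual 0.1 km
Receiver 0, Receiver 1, Receiver 3 are mutually consistent (residuals ≈ 0); Receiver 2 is off by 29.0 km.

Receiver 2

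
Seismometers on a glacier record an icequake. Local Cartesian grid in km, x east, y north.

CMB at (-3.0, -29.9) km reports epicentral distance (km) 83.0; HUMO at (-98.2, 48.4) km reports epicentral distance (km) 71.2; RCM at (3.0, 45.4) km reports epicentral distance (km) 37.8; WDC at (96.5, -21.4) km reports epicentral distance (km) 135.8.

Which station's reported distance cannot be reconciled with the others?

CMB

Solve using three stations at a time. Using HUMO, RCM, WDC (subtract circle equations pairwise → linear system) gives (x, y) ≈ (-30.2, 27.5).
Distances from that point to each station vs reported:
  CMB: calculated 63.5 vs reported 83.0 → residual 19.5 km
  HUMO: calculated 71.2 vs reported 71.2 → residual 0.0 km
  RCM: calculated 37.7 vs reported 37.8 → residual 0.1 km
  WDC: calculated 135.8 vs reported 135.8 → residual 0.0 km
HUMO, RCM, WDC are mutually consistent (residuals ≈ 0); CMB is off by 19.5 km.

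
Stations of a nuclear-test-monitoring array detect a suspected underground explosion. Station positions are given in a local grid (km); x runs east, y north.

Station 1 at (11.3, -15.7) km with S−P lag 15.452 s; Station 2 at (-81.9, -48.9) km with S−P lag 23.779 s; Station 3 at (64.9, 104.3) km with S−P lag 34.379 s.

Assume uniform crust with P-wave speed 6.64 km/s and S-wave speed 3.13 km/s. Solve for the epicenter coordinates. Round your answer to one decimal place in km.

Distance from S−P lag: d = Δt · v_P v_S / (v_P − v_S) = Δt · (6.64·3.13)/(6.64−3.13) ≈ 5.9211·Δt.
So d_Station 1 = 91.49, d_Station 2 = 140.80, d_Station 3 = 203.56 km.
Circle about each station: (x − 11.3)² + (y + 15.7)² = 91.49²; (x + 81.9)² + (y + 48.9)² = 140.80²; (x − 64.9)² + (y − 104.3)² = 203.56².
Subtracting the Station 1 equation from the Station 2 and Station 3 equations removes the quadratic terms:
-186.4 x − 66.4 y = -2729.58
107.2 x + 240.0 y = -18349.93
Solving the 2×2 system: x ≈ 49.8, y ≈ -98.7 km.

x ≈ 49.8 km, y ≈ -98.7 km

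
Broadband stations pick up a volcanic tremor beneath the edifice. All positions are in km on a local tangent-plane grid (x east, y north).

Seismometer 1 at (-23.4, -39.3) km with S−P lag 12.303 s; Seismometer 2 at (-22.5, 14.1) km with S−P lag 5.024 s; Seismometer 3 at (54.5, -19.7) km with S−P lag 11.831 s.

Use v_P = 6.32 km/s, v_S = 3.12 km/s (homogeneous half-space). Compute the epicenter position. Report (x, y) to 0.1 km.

Distance from S−P lag: d = Δt · v_P v_S / (v_P − v_S) = Δt · (6.32·3.12)/(6.32−3.12) ≈ 6.1620·Δt.
So d_Seismometer 1 = 75.81, d_Seismometer 2 = 30.96, d_Seismometer 3 = 72.90 km.
Circle about each station: (x + 23.4)² + (y + 39.3)² = 75.81²; (x + 22.5)² + (y − 14.1)² = 30.96²; (x − 54.5)² + (y + 19.7)² = 72.90².
Subtracting the Seismometer 1 equation from the Seismometer 2 and Seismometer 3 equations removes the quadratic terms:
1.8 x + 106.8 y = 3401.64
155.8 x + 39.2 y = 1699.04
Solving the 2×2 system: x ≈ 2.9, y ≈ 31.8 km.

2.9 km east, 31.8 km north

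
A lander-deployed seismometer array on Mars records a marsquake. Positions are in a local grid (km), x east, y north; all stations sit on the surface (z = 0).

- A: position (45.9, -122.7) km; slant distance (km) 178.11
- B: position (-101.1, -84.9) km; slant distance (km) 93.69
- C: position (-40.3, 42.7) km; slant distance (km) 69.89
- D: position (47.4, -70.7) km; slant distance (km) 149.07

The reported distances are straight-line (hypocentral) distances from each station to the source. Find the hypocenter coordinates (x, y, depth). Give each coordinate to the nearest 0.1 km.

Each station gives a sphere (x−x_i)² + (y−y_i)² + z² = d_i² (stations at z=0).
Subtracting the A sphere from B and C: z² cancels, leaving linear equations in x and y:
-294.0 x + 75.6 y = 23212.48
-172.4 x + 330.8 y = 13123.84
Solving: x ≈ -79.392, y ≈ -1.703 km (keep extra digits for the depth step; rounded: -79.4, -1.7).
Then from the A sphere: z² = 178.11² − (x − 45.9)² − (y + 122.7)² with x = -79.392, y = -1.703, so z ≈ 37.213 ≈ 37.2 km.
Check against D (with the unrounded solution): distance 149.07 ≈ 149.07 km. ✓

x ≈ -79.4 km, y ≈ -1.7 km, depth ≈ 37.2 km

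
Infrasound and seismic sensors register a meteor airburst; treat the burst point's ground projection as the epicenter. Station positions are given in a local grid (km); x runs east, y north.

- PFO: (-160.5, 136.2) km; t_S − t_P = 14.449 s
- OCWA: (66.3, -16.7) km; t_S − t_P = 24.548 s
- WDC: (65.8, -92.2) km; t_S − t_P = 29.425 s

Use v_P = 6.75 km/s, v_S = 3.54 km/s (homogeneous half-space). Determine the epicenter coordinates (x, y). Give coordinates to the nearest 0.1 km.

-106.3 km east, 43.3 km north

Distance from S−P lag: d = Δt · v_P v_S / (v_P − v_S) = Δt · (6.75·3.54)/(6.75−3.54) ≈ 7.4439·Δt.
So d_PFO = 107.56, d_OCWA = 182.73, d_WDC = 219.04 km.
Circle about each station: (x + 160.5)² + (y − 136.2)² = 107.56²; (x − 66.3)² + (y + 16.7)² = 182.73²; (x − 65.8)² + (y + 92.2)² = 219.04².
Subtracting the PFO equation from the OCWA and WDC equations removes the quadratic terms:
453.6 x − 305.8 y = -61457.21
452.6 x − 456.8 y = -67889.58
Solving the 2×2 system: x ≈ -106.3, y ≈ 43.3 km.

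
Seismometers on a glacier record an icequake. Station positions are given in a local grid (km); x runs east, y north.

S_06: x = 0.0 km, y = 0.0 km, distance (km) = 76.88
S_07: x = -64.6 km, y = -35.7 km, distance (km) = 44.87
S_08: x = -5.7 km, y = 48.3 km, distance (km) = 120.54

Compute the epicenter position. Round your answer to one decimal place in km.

(-34.3, -68.8)

Circle about each station: x² + y² = 76.88²; (x + 64.6)² + (y + 35.7)² = 44.87²; (x + 5.7)² + (y − 48.3)² = 120.54².
Subtracting the S_06 equation from the S_07 and S_08 equations removes the quadratic terms:
-129.2 x − 71.4 y = 9344.87
-11.4 x + 96.6 y = -6253.98
Solving the 2×2 system: x ≈ -34.3, y ≈ -68.8 km.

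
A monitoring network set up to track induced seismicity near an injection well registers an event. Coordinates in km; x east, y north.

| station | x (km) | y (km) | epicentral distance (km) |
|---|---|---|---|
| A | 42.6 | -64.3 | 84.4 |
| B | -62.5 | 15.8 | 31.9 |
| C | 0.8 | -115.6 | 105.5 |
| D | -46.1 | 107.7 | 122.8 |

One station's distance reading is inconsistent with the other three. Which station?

B

Solve using three stations at a time. Using A, C, D (subtract circle equations pairwise → linear system) gives (x, y) ≈ (-24.6, -13.2).
Distances from that point to each station vs reported:
  A: calculated 84.4 vs reported 84.4 → residual 0.0 km
  B: calculated 47.7 vs reported 31.9 → residual 15.8 km
  C: calculated 105.5 vs reported 105.5 → residual 0.0 km
  D: calculated 122.8 vs reported 122.8 → residual 0.0 km
A, C, D are mutually consistent (residuals ≈ 0); B is off by 15.8 km.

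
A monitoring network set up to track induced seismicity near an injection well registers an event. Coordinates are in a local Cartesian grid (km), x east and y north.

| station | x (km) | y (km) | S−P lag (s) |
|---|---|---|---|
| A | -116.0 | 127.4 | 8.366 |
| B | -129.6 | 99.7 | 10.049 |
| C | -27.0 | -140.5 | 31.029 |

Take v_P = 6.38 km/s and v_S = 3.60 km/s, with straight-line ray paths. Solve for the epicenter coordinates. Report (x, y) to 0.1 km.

Distance from S−P lag: d = Δt · v_P v_S / (v_P − v_S) = Δt · (6.38·3.60)/(6.38−3.60) ≈ 8.2619·Δt.
So d_A = 69.12, d_B = 83.02, d_C = 256.36 km.
Circle about each station: (x + 116.0)² + (y − 127.4)² = 69.12²; (x + 129.6)² + (y − 99.7)² = 83.02²; (x + 27.0)² + (y + 140.5)² = 256.36².
Subtracting the A equation from the B and C equations removes the quadratic terms:
-27.2 x − 55.4 y = -5065.26
178.0 x − 535.8 y = -70160.39
Solving the 2×2 system: x ≈ -48.0, y ≈ 115.0 km.

-48.0 km east, 115.0 km north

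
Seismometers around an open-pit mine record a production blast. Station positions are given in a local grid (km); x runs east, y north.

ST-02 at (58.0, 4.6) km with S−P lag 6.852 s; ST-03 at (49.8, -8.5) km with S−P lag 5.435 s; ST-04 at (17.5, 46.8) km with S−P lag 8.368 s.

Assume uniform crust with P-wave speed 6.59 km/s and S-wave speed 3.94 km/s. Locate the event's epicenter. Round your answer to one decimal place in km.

Distance from S−P lag: d = Δt · v_P v_S / (v_P − v_S) = Δt · (6.59·3.94)/(6.59−3.94) ≈ 9.7980·Δt.
So d_ST-02 = 67.14, d_ST-03 = 53.25, d_ST-04 = 81.99 km.
Circle about each station: (x − 58.0)² + (y − 4.6)² = 67.14²; (x − 49.8)² + (y + 8.5)² = 53.25²; (x − 17.5)² + (y − 46.8)² = 81.99².
Subtracting pairs of circle equations eliminates x²+y² and gives linear equations (the radical axes):
-16.4 x − 26.2 y = 839.35
-81.0 x + 84.4 y = -3103.25
Solving the 2×2 system: x ≈ 3.0, y ≈ -33.9 km.
Check against ST-02 (with the unrounded x, y): √((x − 58.0)²+(y − 4.6)²) = 67.15 ≈ 67.14 km. ✓

(3.0, -33.9)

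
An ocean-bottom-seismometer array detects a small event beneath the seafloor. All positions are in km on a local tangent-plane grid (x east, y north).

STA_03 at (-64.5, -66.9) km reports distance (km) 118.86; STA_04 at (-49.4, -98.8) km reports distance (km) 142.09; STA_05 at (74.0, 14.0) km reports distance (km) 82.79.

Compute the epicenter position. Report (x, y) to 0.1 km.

x ≈ -5.7 km, y ≈ 36.4 km

Circle about each station: (x + 64.5)² + (y + 66.9)² = 118.86²; (x + 49.4)² + (y + 98.8)² = 142.09²; (x − 74.0)² + (y − 14.0)² = 82.79².
Subtracting the STA_03 equation from the STA_04 and STA_05 equations removes the quadratic terms:
30.2 x − 63.8 y = -2495.93
277.0 x + 161.8 y = 4309.66
Solving the 2×2 system: x ≈ -5.7, y ≈ 36.4 km.
Check against STA_03 (with the unrounded x, y): √((x + 64.5)²+(y + 66.9)²) = 118.87 ≈ 118.86 km. ✓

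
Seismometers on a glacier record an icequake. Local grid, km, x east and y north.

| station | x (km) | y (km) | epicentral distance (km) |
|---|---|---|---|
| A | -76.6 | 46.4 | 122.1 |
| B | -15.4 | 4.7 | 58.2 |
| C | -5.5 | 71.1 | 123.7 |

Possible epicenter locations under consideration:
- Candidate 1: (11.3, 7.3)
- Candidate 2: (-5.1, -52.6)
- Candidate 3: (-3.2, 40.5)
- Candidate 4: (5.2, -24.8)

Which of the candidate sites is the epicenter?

Candidate 2

For each candidate, compare |candidate − station| to the reported distance:
Candidate 1: residuals A 25.9, B 31.4, C 57.7 → max 57.7 km
Candidate 2: residuals A 0.0, B 0.0, C 0.0 → max 0.0 km
Candidate 3: residuals A 48.5, B 20.4, C 93.0 → max 93.0 km
Candidate 4: residuals A 13.7, B 22.2, C 27.2 → max 27.2 km
Only Candidate 2 has all residuals ≈ 0.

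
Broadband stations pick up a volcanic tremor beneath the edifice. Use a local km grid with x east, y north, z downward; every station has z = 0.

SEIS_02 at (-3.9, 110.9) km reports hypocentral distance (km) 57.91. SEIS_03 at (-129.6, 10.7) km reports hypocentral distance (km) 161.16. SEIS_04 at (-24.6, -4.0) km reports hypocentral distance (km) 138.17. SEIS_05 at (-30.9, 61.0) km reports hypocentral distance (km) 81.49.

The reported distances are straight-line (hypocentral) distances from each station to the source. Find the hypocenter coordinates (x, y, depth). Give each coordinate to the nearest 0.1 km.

x ≈ -27.4 km, y ≈ 124.3 km, depth ≈ 51.2 km

Each station gives a sphere (x−x_i)² + (y−y_i)² + z² = d_i² (stations at z=0).
Subtracting the SEIS_02 sphere from SEIS_03 and SEIS_04: z² cancels, leaving linear equations in x and y:
-251.4 x − 200.4 y = -18022.35
-41.4 x − 229.8 y = -27430.24
Solving: x ≈ -27.397, y ≈ 124.302 km (keep extra digits for the depth step; rounded: -27.4, 124.3).
Then from the SEIS_02 sphere: z² = 57.91² − (x + 3.9)² − (y − 110.9)² with x = -27.397, y = 124.302, so z ≈ 51.204 ≈ 51.2 km.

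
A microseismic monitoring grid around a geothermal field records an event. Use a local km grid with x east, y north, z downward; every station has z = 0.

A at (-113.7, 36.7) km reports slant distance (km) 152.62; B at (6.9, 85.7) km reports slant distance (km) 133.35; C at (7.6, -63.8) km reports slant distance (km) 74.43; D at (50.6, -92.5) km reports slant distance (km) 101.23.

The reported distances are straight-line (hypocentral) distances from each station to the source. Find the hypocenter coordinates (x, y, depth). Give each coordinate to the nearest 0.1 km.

Each station gives a sphere (x−x_i)² + (y−y_i)² + z² = d_i² (stations at z=0).
Subtracting the A sphere from B and C: z² cancels, leaving linear equations in x and y:
241.2 x + 98.0 y = -1371.84
242.6 x − 201.0 y = 7606.66
Solving: x ≈ 6.501, y ≈ -29.998 km (keep extra digits for the depth step; rounded: 6.5, -30.0).
Then from the A sphere: z² = 152.62² − (x + 113.7)² − (y − 36.7)² with x = 6.501, y = -29.998, so z ≈ 66.302 ≈ 66.3 km.

x ≈ 6.5 km, y ≈ -30.0 km, depth ≈ 66.3 km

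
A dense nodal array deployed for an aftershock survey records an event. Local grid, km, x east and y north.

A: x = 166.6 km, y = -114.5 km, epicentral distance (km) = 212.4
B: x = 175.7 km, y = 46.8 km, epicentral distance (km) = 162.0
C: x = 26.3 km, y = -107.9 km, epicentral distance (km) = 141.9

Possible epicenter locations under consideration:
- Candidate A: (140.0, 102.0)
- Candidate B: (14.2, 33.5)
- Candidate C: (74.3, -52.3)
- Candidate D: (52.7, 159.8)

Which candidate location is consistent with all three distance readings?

For each candidate, compare |candidate − station| to the reported distance:
Candidate A: residuals A 5.7, B 96.3, C 96.8 → max 96.8 km
Candidate B: residuals A 0.0, B 0.0, C 0.0 → max 0.0 km
Candidate C: residuals A 101.1, B 20.2, C 68.4 → max 101.1 km
Candidate D: residuals A 84.6, B 5.0, C 127.1 → max 127.1 km
Only Candidate B has all residuals ≈ 0.

Candidate B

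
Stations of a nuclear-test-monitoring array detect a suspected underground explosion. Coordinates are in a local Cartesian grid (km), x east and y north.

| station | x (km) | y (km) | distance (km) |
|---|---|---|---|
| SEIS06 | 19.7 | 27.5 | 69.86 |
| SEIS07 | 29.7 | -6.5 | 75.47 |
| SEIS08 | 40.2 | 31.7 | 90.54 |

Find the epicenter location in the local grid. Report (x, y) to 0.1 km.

x ≈ -45.3 km, y ≈ 1.9 km

Circle about each station: (x − 19.7)² + (y − 27.5)² = 69.86²; (x − 29.7)² + (y + 6.5)² = 75.47²; (x − 40.2)² + (y − 31.7)² = 90.54².
Subtracting the SEIS06 equation from the SEIS07 and SEIS08 equations removes the quadratic terms:
20.0 x − 68.0 y = -1035.30
41.0 x + 8.4 y = -1840.48
Solving the 2×2 system: x ≈ -45.3, y ≈ 1.9 km.
Check against SEIS06 (with the unrounded x, y): √((x − 19.7)²+(y − 27.5)²) = 69.84 ≈ 69.86 km. ✓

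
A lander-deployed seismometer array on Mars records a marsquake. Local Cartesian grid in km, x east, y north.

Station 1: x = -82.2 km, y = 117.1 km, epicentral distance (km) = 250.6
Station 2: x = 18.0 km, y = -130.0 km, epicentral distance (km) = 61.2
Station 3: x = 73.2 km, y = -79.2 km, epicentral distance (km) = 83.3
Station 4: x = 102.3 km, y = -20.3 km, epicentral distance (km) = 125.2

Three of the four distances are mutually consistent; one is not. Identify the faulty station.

Solve using three stations at a time. Using Station 2, Station 3, Station 4 (subtract circle equations pairwise → linear system) gives (x, y) ≈ (-10.0, -75.6).
Distances from that point to each station vs reported:
  Station 1: calculated 205.8 vs reported 250.6 → residual 44.8 km
  Station 2: calculated 61.2 vs reported 61.2 → residual 0.0 km
  Station 3: calculated 83.3 vs reported 83.3 → residual 0.0 km
  Station 4: calculated 125.2 vs reported 125.2 → residual 0.0 km
Station 2, Station 3, Station 4 are mutually consistent (residuals ≈ 0); Station 1 is off by 44.8 km.

Station 1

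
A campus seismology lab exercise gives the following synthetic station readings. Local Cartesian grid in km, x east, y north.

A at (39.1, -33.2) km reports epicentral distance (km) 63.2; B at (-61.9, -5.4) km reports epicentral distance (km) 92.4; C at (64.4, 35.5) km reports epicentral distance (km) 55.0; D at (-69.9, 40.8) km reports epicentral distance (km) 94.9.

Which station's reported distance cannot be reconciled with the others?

Solve using three stations at a time. Using A, B, D (subtract circle equations pairwise → linear system) gives (x, y) ≈ (24.2, 28.2).
Distances from that point to each station vs reported:
  A: calculated 63.2 vs reported 63.2 → residual 0.0 km
  B: calculated 92.4 vs reported 92.4 → residual 0.0 km
  C: calculated 40.9 vs reported 55.0 → residual 14.1 km
  D: calculated 94.9 vs reported 94.9 → residual 0.0 km
A, B, D are mutually consistent (residuals ≈ 0); C is off by 14.1 km.

C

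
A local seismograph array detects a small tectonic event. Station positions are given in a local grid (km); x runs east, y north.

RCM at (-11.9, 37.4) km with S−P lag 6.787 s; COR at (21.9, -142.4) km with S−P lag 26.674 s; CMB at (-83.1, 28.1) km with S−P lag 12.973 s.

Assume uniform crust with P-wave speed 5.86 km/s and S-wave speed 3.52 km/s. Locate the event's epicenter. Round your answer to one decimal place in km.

(11.4, 92.5)

Distance from S−P lag: d = Δt · v_P v_S / (v_P − v_S) = Δt · (5.86·3.52)/(5.86−3.52) ≈ 8.8150·Δt.
So d_RCM = 59.83, d_COR = 235.13, d_CMB = 114.36 km.
Circle about each station: (x + 11.9)² + (y − 37.4)² = 59.83²; (x − 21.9)² + (y + 142.4)² = 235.13²; (x + 83.1)² + (y − 28.1)² = 114.36².
Subtracting pairs of circle equations eliminates x²+y² and gives linear equations (the radical axes):
67.6 x − 359.6 y = -32489.49
-142.4 x − 18.6 y = -3343.73
Solving the 2×2 system: x ≈ 11.4, y ≈ 92.5 km.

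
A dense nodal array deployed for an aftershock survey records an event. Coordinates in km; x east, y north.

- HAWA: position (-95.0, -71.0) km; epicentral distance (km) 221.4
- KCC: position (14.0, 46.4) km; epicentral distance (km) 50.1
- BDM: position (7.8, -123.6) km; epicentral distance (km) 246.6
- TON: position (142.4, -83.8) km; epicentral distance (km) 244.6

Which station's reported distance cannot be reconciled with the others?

KCC

Solve using three stations at a time. Using HAWA, BDM, TON (subtract circle equations pairwise → linear system) gives (x, y) ≈ (11.7, 122.9).
Distances from that point to each station vs reported:
  HAWA: calculated 221.4 vs reported 221.4 → residual 0.0 km
  KCC: calculated 76.6 vs reported 50.1 → residual 26.5 km
  BDM: calculated 246.6 vs reported 246.6 → residual 0.0 km
  TON: calculated 244.6 vs reported 244.6 → residual 0.0 km
HAWA, BDM, TON are mutually consistent (residuals ≈ 0); KCC is off by 26.5 km.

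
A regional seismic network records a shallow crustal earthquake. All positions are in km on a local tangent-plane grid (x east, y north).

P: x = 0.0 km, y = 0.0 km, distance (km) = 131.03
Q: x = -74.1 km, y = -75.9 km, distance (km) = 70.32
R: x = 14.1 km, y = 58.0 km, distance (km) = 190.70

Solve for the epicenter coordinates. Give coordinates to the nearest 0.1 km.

Circle about each station: x² + y² = 131.03²; (x + 74.1)² + (y + 75.9)² = 70.32²; (x − 14.1)² + (y − 58.0)² = 190.70².
Subtracting the P equation from the Q and R equations removes the quadratic terms:
-148.2 x − 151.8 y = 23475.58
28.2 x + 116.0 y = -15634.82
Solving the 2×2 system: x ≈ -27.1, y ≈ -128.2 km.

x ≈ -27.1 km, y ≈ -128.2 km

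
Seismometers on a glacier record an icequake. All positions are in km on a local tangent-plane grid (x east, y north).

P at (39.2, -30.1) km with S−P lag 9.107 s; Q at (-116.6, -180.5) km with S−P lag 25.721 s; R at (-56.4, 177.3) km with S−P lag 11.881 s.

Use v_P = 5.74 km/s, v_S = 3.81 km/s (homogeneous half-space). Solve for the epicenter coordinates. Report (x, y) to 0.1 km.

(28.1, 72.5)

Distance from S−P lag: d = Δt · v_P v_S / (v_P − v_S) = Δt · (5.74·3.81)/(5.74−3.81) ≈ 11.3313·Δt.
So d_P = 103.19, d_Q = 291.45, d_R = 134.63 km.
Circle about each station: (x − 39.2)² + (y + 30.1)² = 103.19²; (x + 116.6)² + (y + 180.5)² = 291.45²; (x + 56.4)² + (y − 177.3)² = 134.63².
Subtracting the P equation from the Q and R equations removes the quadratic terms:
-311.6 x − 300.8 y = -30561.77
-191.2 x + 414.8 y = 24696.54
Solving the 2×2 system: x ≈ 28.1, y ≈ 72.5 km.
Check against P (with the unrounded x, y): √((x − 39.2)²+(y + 30.1)²) = 103.19 ≈ 103.19 km. ✓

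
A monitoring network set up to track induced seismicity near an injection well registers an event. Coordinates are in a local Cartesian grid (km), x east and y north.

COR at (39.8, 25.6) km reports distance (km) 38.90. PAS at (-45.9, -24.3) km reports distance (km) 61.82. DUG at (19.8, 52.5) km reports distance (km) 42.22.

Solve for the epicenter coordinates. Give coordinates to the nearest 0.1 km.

(2.7, 13.9)

Circle about each station: (x − 39.8)² + (y − 25.6)² = 38.90²; (x + 45.9)² + (y + 24.3)² = 61.82²; (x − 19.8)² + (y − 52.5)² = 42.22².
Subtracting pairs of circle equations eliminates x²+y² and gives linear equations (the radical axes):
-171.4 x − 99.8 y = -1850.60
-40.0 x + 53.8 y = 639.57
Solving the 2×2 system: x ≈ 2.7, y ≈ 13.9 km.
Check against COR (with the unrounded x, y): √((x − 39.8)²+(y − 25.6)²) = 38.90 ≈ 38.90 km. ✓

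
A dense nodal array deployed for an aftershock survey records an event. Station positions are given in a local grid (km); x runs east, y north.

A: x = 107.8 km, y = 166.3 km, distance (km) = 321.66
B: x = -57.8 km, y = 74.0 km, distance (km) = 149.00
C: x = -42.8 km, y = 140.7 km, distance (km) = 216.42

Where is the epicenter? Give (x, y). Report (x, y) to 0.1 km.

Circle about each station: (x − 107.8)² + (y − 166.3)² = 321.66²; (x + 57.8)² + (y − 74.0)² = 149.00²; (x + 42.8)² + (y − 140.7)² = 216.42².
Subtracting the A equation from the B and C equations removes the quadratic terms:
-331.2 x − 184.6 y = 50804.47
-301.2 x − 51.2 y = 38979.34
Solving the 2×2 system: x ≈ -118.9, y ≈ -61.9 km.

(-118.9, -61.9)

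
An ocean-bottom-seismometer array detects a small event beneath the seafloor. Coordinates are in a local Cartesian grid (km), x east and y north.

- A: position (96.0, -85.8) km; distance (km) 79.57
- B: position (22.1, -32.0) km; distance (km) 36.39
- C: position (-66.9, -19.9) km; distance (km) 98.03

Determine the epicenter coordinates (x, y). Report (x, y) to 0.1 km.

(18.4, -68.2)

Circle about each station: (x − 96.0)² + (y + 85.8)² = 79.57²; (x − 22.1)² + (y + 32.0)² = 36.39²; (x + 66.9)² + (y + 19.9)² = 98.03².
Subtracting the A equation from the B and C equations removes the quadratic terms:
-147.8 x + 107.6 y = -10058.08
-325.8 x + 131.8 y = -14984.52
Solving the 2×2 system: x ≈ 18.4, y ≈ -68.2 km.
Check against A (with the unrounded x, y): √((x − 96.0)²+(y + 85.8)²) = 79.57 ≈ 79.57 km. ✓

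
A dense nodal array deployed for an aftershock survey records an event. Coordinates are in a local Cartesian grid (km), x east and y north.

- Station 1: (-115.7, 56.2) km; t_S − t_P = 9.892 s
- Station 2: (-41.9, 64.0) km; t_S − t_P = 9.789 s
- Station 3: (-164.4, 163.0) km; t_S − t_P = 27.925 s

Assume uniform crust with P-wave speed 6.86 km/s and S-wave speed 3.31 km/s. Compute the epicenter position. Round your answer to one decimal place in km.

-72.9 km east, 9.6 km north

Distance from S−P lag: d = Δt · v_P v_S / (v_P − v_S) = Δt · (6.86·3.31)/(6.86−3.31) ≈ 6.3962·Δt.
So d_Station 1 = 63.27, d_Station 2 = 62.61, d_Station 3 = 178.61 km.
Circle about each station: (x + 115.7)² + (y − 56.2)² = 63.27²; (x + 41.9)² + (y − 64.0)² = 62.61²; (x + 164.4)² + (y − 163.0)² = 178.61².
Subtracting pairs of circle equations eliminates x²+y² and gives linear equations (the radical axes):
147.6 x + 15.6 y = -10610.24
-97.4 x + 213.6 y = 9152.99
Solving the 2×2 system: x ≈ -72.9, y ≈ 9.6 km.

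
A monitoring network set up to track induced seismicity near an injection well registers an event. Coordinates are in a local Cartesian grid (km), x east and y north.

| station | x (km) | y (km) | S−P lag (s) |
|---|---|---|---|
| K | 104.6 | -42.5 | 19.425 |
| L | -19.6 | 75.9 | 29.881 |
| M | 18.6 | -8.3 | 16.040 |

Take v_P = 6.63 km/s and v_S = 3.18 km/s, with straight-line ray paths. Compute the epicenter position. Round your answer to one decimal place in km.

Distance from S−P lag: d = Δt · v_P v_S / (v_P − v_S) = Δt · (6.63·3.18)/(6.63−3.18) ≈ 6.1111·Δt.
So d_K = 118.71, d_L = 182.61, d_M = 98.02 km.
Circle about each station: (x − 104.6)² + (y + 42.5)² = 118.71²; (x + 19.6)² + (y − 75.9)² = 182.61²; (x − 18.6)² + (y + 8.3)² = 98.02².
Subtracting the K equation from the L and M equations removes the quadratic terms:
-248.4 x + 236.8 y = -25856.79
-172.0 x + 68.4 y = -7848.42
Solving the 2×2 system: x ≈ 3.8, y ≈ -105.2 km.

(3.8, -105.2)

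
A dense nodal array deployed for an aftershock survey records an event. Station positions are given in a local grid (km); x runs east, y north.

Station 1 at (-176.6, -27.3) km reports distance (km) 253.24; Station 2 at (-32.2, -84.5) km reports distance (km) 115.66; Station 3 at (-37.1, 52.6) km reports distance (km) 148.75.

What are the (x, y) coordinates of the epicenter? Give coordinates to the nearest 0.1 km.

(76.1, -43.9)

Circle about each station: (x + 176.6)² + (y + 27.3)² = 253.24²; (x + 32.2)² + (y + 84.5)² = 115.66²; (x + 37.1)² + (y − 52.6)² = 148.75².
Subtracting the Station 1 equation from the Station 2 and Station 3 equations removes the quadratic terms:
288.8 x − 114.4 y = 26997.50
279.0 x + 159.8 y = 14214.26
Solving the 2×2 system: x ≈ 76.1, y ≈ -43.9 km.
Check against Station 1 (with the unrounded x, y): √((x + 176.6)²+(y + 27.3)²) = 253.24 ≈ 253.24 km. ✓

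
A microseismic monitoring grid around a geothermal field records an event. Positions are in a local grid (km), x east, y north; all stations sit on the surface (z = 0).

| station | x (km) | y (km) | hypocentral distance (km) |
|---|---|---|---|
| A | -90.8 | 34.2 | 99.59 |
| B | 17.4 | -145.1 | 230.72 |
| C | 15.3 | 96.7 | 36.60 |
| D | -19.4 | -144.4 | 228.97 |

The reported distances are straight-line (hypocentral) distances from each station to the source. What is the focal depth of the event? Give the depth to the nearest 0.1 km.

depth ≈ 25.0 km

Each station gives a sphere (x−x_i)² + (y−y_i)² + z² = d_i² (stations at z=0).
Subtracting the A sphere from B and C: z² cancels, leaving linear equations in x and y:
216.4 x − 358.6 y = -31371.06
212.2 x + 125.0 y = 8749.31
Solving: x ≈ -7.600, y ≈ 82.896 km (keep extra digits for the depth step; rounded: -7.6, 82.9).
Then from the A sphere: z² = 99.59² − (x + 90.8)² − (y − 34.2)² with x = -7.600, y = 82.896, so z ≈ 24.993 ≈ 25.0 km.
Check against D (with the unrounded solution): distance 228.97 ≈ 228.97 km. ✓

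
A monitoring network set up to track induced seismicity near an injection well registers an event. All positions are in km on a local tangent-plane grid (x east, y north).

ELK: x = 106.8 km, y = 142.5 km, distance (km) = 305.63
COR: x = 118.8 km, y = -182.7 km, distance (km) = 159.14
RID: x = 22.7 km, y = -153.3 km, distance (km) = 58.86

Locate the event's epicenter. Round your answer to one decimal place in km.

Circle about each station: (x − 106.8)² + (y − 142.5)² = 305.63²; (x − 118.8)² + (y + 182.7)² = 159.14²; (x − 22.7)² + (y + 153.3)² = 58.86².
Subtracting the ELK equation from the COR and RID equations removes the quadratic terms:
24.0 x − 650.4 y = 83864.40
-168.2 x − 591.6 y = 82248.89
Solving the 2×2 system: x ≈ -31.4, y ≈ -130.1 km.

(-31.4, -130.1)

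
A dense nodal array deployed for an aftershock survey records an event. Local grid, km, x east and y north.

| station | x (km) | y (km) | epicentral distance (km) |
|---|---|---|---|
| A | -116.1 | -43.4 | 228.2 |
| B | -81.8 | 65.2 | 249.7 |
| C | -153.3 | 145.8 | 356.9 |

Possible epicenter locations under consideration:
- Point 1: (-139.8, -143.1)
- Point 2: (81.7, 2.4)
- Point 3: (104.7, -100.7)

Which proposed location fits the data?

Point 3

For each candidate, compare |candidate − station| to the reported distance:
Point 1: residuals A 125.7, B 33.5, C 67.7 → max 125.7 km
Point 2: residuals A 25.2, B 74.6, C 81.6 → max 81.6 km
Point 3: residuals A 0.1, B 0.1, C 0.1 → max 0.1 km
Only Point 3 has all residuals ≈ 0.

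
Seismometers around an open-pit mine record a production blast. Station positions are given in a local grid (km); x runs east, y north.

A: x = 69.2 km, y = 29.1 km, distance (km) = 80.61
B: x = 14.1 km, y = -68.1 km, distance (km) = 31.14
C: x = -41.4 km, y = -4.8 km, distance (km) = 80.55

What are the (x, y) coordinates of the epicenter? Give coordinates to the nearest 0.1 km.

Circle about each station: (x − 69.2)² + (y − 29.1)² = 80.61²; (x − 14.1)² + (y + 68.1)² = 31.14²; (x + 41.4)² + (y + 4.8)² = 80.55².
Subtracting the A equation from the B and C equations removes the quadratic terms:
-110.2 x − 194.4 y = 4729.24
-221.2 x − 67.8 y = -3888.78
Solving the 2×2 system: x ≈ 30.3, y ≈ -41.5 km.

(30.3, -41.5)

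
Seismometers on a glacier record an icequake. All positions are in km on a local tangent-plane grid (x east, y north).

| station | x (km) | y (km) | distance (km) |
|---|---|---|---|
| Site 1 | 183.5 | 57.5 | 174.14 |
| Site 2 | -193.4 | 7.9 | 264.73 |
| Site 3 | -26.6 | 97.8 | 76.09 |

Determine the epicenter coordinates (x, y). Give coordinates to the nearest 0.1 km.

(33.0, 145.1)

Circle about each station: (x − 183.5)² + (y − 57.5)² = 174.14²; (x + 193.4)² + (y − 7.9)² = 264.73²; (x + 26.6)² + (y − 97.8)² = 76.09².
Subtracting the Site 1 equation from the Site 2 and Site 3 equations removes the quadratic terms:
-753.8 x − 99.2 y = -39269.76
-420.2 x + 80.6 y = -2171.05
Solving the 2×2 system: x ≈ 33.0, y ≈ 145.1 km.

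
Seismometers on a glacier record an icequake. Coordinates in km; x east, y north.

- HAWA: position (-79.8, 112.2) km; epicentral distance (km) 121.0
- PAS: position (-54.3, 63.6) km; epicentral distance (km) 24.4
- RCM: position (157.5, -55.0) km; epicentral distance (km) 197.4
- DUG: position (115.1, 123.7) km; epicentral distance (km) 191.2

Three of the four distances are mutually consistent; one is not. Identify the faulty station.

Solve using three stations at a time. Using HAWA, RCM, DUG (subtract circle equations pairwise → linear system) gives (x, y) ≈ (-31.7, 1.2).
Distances from that point to each station vs reported:
  HAWA: calculated 120.9 vs reported 121.0 → residual 0.1 km
  PAS: calculated 66.3 vs reported 24.4 → residual 41.9 km
  RCM: calculated 197.4 vs reported 197.4 → residual 0.0 km
  DUG: calculated 191.2 vs reported 191.2 → residual 0.0 km
HAWA, RCM, DUG are mutually consistent (residuals ≈ 0); PAS is off by 41.9 km.

PAS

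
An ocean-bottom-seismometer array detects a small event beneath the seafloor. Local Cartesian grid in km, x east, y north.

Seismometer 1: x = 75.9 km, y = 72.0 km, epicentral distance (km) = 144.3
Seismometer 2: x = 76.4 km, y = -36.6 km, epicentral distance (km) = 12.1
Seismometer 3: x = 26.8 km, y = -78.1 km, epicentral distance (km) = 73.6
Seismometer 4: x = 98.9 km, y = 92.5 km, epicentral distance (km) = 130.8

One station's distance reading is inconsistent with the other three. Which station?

Seismometer 1

Solve using three stations at a time. Using Seismometer 2, Seismometer 3, Seismometer 4 (subtract circle equations pairwise → linear system) gives (x, y) ≈ (88.4, -37.9).
Distances from that point to each station vs reported:
  Seismometer 1: calculated 110.6 vs reported 144.3 → residual 33.7 km
  Seismometer 2: calculated 12.1 vs reported 12.1 → residual 0.0 km
  Seismometer 3: calculated 73.6 vs reported 73.6 → residual 0.0 km
  Seismometer 4: calculated 130.8 vs reported 130.8 → residual 0.0 km
Seismometer 2, Seismometer 3, Seismometer 4 are mutually consistent (residuals ≈ 0); Seismometer 1 is off by 33.7 km.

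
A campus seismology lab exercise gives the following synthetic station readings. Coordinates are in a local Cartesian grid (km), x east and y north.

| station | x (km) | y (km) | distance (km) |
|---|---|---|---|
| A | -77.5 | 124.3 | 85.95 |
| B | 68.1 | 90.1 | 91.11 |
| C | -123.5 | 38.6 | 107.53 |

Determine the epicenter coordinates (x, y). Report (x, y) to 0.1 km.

Circle about each station: (x + 77.5)² + (y − 124.3)² = 85.95²; (x − 68.1)² + (y − 90.1)² = 91.11²; (x + 123.5)² + (y − 38.6)² = 107.53².
Subtracting pairs of circle equations eliminates x²+y² and gives linear equations (the radical axes):
291.2 x − 68.4 y = -9614.75
-92.0 x − 171.4 y = -8889.83
Solving the 2×2 system: x ≈ -18.5, y ≈ 61.8 km.

x ≈ -18.5 km, y ≈ 61.8 km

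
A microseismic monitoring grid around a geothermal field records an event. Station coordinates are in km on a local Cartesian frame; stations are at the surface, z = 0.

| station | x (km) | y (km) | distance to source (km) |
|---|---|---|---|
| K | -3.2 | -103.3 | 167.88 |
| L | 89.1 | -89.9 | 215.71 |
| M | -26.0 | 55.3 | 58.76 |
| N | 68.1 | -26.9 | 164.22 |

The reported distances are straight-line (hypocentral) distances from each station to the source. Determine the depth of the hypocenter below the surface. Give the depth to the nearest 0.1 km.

27.3 km

Each station gives a sphere (x−x_i)² + (y−y_i)² + z² = d_i² (stations at z=0).
Subtracting the K sphere from L and M: z² cancels, leaving linear equations in x and y:
184.6 x + 26.8 y = -13007.42
-45.6 x + 317.2 y = 17783.92
Solving: x ≈ -76.995, y ≈ 44.997 km (keep extra digits for the depth step; rounded: -77.0, 45.0).
Then from the K sphere: z² = 167.88² − (x + 3.2)² − (y + 103.3)² with x = -76.995, y = 44.997, so z ≈ 27.313 ≈ 27.3 km.
Check against N (with the unrounded solution): distance 164.22 ≈ 164.22 km. ✓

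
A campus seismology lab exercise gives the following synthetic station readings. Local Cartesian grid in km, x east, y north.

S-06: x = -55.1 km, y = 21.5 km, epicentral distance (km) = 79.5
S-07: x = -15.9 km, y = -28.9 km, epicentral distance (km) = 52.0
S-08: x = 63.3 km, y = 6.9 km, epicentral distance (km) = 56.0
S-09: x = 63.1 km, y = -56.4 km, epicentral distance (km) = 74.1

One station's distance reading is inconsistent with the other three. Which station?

S-08

Solve using three stations at a time. Using S-06, S-07, S-09 (subtract circle equations pairwise → linear system) gives (x, y) ≈ (22.8, 5.8).
Distances from that point to each station vs reported:
  S-06: calculated 79.5 vs reported 79.5 → residual 0.0 km
  S-07: calculated 52.0 vs reported 52.0 → residual 0.0 km
  S-08: calculated 40.5 vs reported 56.0 → residual 15.5 km
  S-09: calculated 74.1 vs reported 74.1 → residual 0.0 km
S-06, S-07, S-09 are mutually consistent (residuals ≈ 0); S-08 is off by 15.5 km.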